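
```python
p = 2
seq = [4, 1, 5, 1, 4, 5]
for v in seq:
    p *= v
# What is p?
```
Trace:
  p=2
  p=8, v=4
  p=8, v=1
  p=40, v=5
  p=40, v=1
  p=160, v=4
  p=800, v=5

Final answer: 800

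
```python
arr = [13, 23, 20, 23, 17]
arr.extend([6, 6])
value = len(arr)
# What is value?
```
Trace:
  arr=[13, 23, 20, 23, 17]
  arr=[13, 23, 20, 23, 17, 6, 6]
  arr=[13, 23, 20, 23, 17, 6, 6], value=7

Final answer: 7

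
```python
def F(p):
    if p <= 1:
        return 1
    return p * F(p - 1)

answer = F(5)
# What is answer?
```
Call trace:
F(p=5)
  F(p=4)
    F(p=3)
      F(p=2)
        F(p=1)
        -> return 1
      -> return 2
    -> return 6
  -> return 24
-> return 120

Final answer: 120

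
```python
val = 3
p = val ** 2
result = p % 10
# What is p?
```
Trace:
  val=3
  val=3, p=9
  val=3, p=9, result=9

Final answer: 9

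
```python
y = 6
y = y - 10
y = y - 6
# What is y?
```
Trace:
  y=6
  y=-4
  y=-10

Final answer: -10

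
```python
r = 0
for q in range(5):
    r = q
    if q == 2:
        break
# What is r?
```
Trace:
  r=0
  r=0, q=0
  r=1, q=1
  r=2, q=2

Final answer: 2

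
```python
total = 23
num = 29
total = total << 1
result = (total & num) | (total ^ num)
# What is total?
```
Trace:
  total=23
  total=23, num=29
  total=46, num=29
  total=46, num=29, result=63

Final answer: 46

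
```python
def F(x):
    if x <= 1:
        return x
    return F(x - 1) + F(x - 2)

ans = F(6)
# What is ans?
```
Call trace (a repeated sub-call is expanded the first time; later identical calls just restate its return value):
F(x=6)
  F(x=5)
    F(x=4)
      F(x=3)
        F(x=2)
          F(x=1)
          -> return 1
          F(x=0)
          -> return 0
        -> return 1
        F(x=1)
        -> return 1
      -> return 2
      F(x=2) -> return 1  (same call as traced above)
    -> return 3
    F(x=3) -> return 2  (same call as traced above)
  -> return 5
  F(x=4) -> return 3  (same call as traced above)
-> return 8

Final answer: 8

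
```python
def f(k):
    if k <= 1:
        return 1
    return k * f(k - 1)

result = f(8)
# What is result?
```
Call trace:
f(k=8)
  f(k=7)
    f(k=6)
      f(k=5)
        f(k=4)
          f(k=3)
            f(k=2)
              f(k=1)
              -> return 1
            -> return 2
          -> return 6
        -> return 24
      -> return 120
    -> return 720
  -> return 5040
-> return 40320

Final answer: 40320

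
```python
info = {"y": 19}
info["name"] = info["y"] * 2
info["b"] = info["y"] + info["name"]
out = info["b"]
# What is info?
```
Trace:
  info={'y': 19}
  info={'y': 19, 'name': 38}
  info={'y': 19, 'name': 38, 'b': 57}
  info={'y': 19, 'name': 38, 'b': 57}, out=57

Final answer: {'y': 19, 'name': 38, 'b': 57}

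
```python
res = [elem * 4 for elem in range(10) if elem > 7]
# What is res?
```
Trace:
  elem=0
  elem=1
  elem=2
  elem=3
  elem=4
  elem=5
  elem=6
  elem=7
  elem=8
  elem=9
  res=[32, 36]

Final answer: [32, 36]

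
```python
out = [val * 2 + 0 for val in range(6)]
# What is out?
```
Trace:
  val=0
  val=1
  val=2
  val=3
  val=4
  val=5
  out=[0, 2, 4, 6, 8, 10]

Final answer: [0, 2, 4, 6, 8, 10]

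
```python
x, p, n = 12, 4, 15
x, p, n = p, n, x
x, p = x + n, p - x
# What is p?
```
Trace:
  x=12, p=4, n=15
  x=4, p=15, n=12
  x=16, p=11, n=12

Final answer: 11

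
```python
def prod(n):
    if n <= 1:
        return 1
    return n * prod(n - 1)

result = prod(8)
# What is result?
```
Call trace:
prod(n=8)
  prod(n=7)
    prod(n=6)
      prod(n=5)
        prod(n=4)
          prod(n=3)
            prod(n=2)
              prod(n=1)
              -> return 1
            -> return 2
          -> return 6
        -> return 24
      -> return 120
    -> return 720
  -> return 5040
-> return 40320

Final answer: 40320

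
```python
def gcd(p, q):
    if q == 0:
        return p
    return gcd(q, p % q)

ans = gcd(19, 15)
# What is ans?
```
Call trace:
gcd(p=19, q=15)
  gcd(p=15, q=4)
    gcd(p=4, q=3)
      gcd(p=3, q=1)
        gcd(p=1, q=0)
        -> return 1
      -> return 1
    -> return 1
  -> return 1
-> return 1

Final answer: 1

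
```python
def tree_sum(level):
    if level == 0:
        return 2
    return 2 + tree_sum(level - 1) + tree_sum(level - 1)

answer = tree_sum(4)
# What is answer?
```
Call trace (a repeated sub-call is expanded the first time; later identical calls just restate its return value):
tree_sum(level=4)
  tree_sum(level=3)
    tree_sum(level=2)
      tree_sum(level=1)
        tree_sum(level=0)
        -> return 2
        tree_sum(level=0)
        -> return 2
      -> return 6
      tree_sum(level=1) -> return 6  (same call as traced above)
    -> return 14
    tree_sum(level=2) -> return 14  (same call as traced above)
  -> return 30
  tree_sum(level=3) -> return 30  (same call as traced above)
-> return 62

Final answer: 62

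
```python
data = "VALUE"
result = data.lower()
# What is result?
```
Trace:
  data='VALUE'
  data='VALUE', result='value'

Final answer: 'value'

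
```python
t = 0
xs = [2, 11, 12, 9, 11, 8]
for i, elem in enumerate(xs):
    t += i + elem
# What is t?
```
Trace:
  t=0
  t=2, i=0, elem=2
  t=14, i=1, elem=11
  t=28, i=2, elem=12
  t=40, i=3, elem=9
  t=55, i=4, elem=11
  t=68, i=5, elem=8

Final answer: 68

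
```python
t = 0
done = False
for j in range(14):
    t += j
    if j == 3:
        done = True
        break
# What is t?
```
Trace:
  t=0
  t=0, done=False
  t=0, done=False, j=0
  t=1, done=False, j=1
  t=3, done=False, j=2
  t=6, done=True, j=3

Final answer: 6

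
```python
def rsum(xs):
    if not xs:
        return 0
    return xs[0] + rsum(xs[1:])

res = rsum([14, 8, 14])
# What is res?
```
Call trace:
rsum(xs=[14, 8, 14])
  rsum(xs=[8, 14])
    rsum(xs=[14])
      rsum(xs=[])
      -> return 0
    -> return 14
  -> return 22
-> return 36

Final answer: 36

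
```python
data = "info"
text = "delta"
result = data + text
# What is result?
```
Trace:
  data='info'
  data='info', text='delta'
  data='info', text='delta', result='infodelta'

Final answer: 'infodelta'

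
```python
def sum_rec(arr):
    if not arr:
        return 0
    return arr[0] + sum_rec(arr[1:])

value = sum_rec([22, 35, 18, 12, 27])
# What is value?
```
Call trace:
sum_rec(arr=[22, 35, 18, 12, 27])
  sum_rec(arr=[35, 18, 12, 27])
    sum_rec(arr=[18, 12, 27])
      sum_rec(arr=[12, 27])
        sum_rec(arr=[27])
          sum_rec(arr=[])
          -> return 0
        -> return 27
      -> return 39
    -> return 57
  -> return 92
-> return 114

Final answer: 114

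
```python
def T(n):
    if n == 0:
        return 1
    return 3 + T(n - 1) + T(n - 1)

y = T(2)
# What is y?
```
Call trace (a repeated sub-call is expanded the first time; later identical calls just restate its return value):
T(n=2)
  T(n=1)
    T(n=0)
    -> return 1
    T(n=0)
    -> return 1
  -> return 5
  T(n=1) -> return 5  (same call as traced above)
-> return 13

Final answer: 13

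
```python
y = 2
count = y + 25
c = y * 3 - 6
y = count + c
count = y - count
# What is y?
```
Trace:
  y=2
  y=2, count=27
  y=2, count=27, c=0
  y=27, count=27, c=0
  y=27, count=0, c=0

Final answer: 27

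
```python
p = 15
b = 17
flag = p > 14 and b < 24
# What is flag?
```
Trace:
  p=15
  p=15, b=17
  p=15, b=17, flag=True

Final answer: True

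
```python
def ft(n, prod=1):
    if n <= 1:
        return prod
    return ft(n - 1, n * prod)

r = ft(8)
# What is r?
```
Call trace:
ft(n=8, prod=1)
  ft(n=7, prod=8)
    ft(n=6, prod=56)
      ft(n=5, prod=336)
        ft(n=4, prod=1680)
          ft(n=3, prod=6720)
            ft(n=2, prod=20160)
              ft(n=1, prod=40320)
              -> return 40320
            -> return 40320
          -> return 40320
        -> return 40320
      -> return 40320
    -> return 40320
  -> return 40320
-> return 40320

Final answer: 40320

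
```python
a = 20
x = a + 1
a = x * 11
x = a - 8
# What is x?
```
Trace:
  a=20
  a=20, x=21
  a=231, x=21
  a=231, x=223

Final answer: 223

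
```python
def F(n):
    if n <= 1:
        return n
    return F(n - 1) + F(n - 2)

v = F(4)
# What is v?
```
Call trace (a repeated sub-call is expanded the first time; later identical calls just restate its return value):
F(n=4)
  F(n=3)
    F(n=2)
      F(n=1)
      -> return 1
      F(n=0)
      -> return 0
    -> return 1
    F(n=1)
    -> return 1
  -> return 2
  F(n=2) -> return 1  (same call as traced above)
-> return 3

Final answer: 3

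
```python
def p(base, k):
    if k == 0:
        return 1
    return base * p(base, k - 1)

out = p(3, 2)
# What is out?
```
Call trace:
p(base=3, k=2)
  p(base=3, k=1)
    p(base=3, k=0)
    -> return 1
  -> return 3
-> return 9

Final answer: 9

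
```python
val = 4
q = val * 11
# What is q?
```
Trace:
  val=4
  val=4, q=44

Final answer: 44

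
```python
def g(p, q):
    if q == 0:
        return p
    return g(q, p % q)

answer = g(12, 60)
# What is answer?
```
Call trace:
g(p=12, q=60)
  g(p=60, q=12)
    g(p=12, q=0)
    -> return 12
  -> return 12
-> return 12

Final answer: 12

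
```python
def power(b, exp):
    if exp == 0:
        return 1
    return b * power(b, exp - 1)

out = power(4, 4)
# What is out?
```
Call trace:
power(b=4, exp=4)
  power(b=4, exp=3)
    power(b=4, exp=2)
      power(b=4, exp=1)
        power(b=4, exp=0)
        -> return 1
      -> return 4
    -> return 16
  -> return 64
-> return 256

Final answer: 256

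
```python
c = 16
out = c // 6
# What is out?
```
Trace:
  c=16
  c=16, out=2

Final answer: 2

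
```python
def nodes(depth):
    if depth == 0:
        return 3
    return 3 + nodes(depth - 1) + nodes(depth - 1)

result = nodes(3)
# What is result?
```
Call trace (a repeated sub-call is expanded the first time; later identical calls just restate its return value):
nodes(depth=3)
  nodes(depth=2)
    nodes(depth=1)
      nodes(depth=0)
      -> return 3
      nodes(depth=0)
      -> return 3
    -> return 9
    nodes(depth=1) -> return 9  (same call as traced above)
  -> return 21
  nodes(depth=2) -> return 21  (same call as traced above)
-> return 45

Final answer: 45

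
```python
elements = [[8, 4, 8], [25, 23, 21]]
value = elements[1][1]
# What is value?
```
Trace:
  elements=[[8, 4, 8], [25, 23, 21]]
  elements=[[8, 4, 8], [25, 23, 21]], value=23

Final answer: 23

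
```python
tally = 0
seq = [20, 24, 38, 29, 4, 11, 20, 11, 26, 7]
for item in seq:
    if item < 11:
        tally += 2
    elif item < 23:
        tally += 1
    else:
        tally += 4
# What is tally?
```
Trace:
  tally=0
  tally=1, item=20
  tally=5, item=24
  tally=9, item=38
  tally=13, item=29
  tally=15, item=4
  tally=16, item=11
  tally=17, item=20
  tally=18, item=11
  tally=22, item=26
  tally=24, item=7

Final answer: 24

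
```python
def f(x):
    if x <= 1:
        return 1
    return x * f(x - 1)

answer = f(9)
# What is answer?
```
Call trace:
f(x=9)
  f(x=8)
    f(x=7)
      f(x=6)
        f(x=5)
          f(x=4)
            f(x=3)
              f(x=2)
                f(x=1)
                -> return 1
              -> return 2
            -> return 6
          -> return 24
        -> return 120
      -> return 720
    -> return 5040
  -> return 40320
-> return 362880

Final answer: 362880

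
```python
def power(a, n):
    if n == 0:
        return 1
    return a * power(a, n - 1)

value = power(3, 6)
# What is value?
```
Call trace:
power(a=3, n=6)
  power(a=3, n=5)
    power(a=3, n=4)
      power(a=3, n=3)
        power(a=3, n=2)
          power(a=3, n=1)
            power(a=3, n=0)
            -> return 1
          -> return 3
        -> return 9
      -> return 27
    -> return 81
  -> return 243
-> return 729

Final answer: 729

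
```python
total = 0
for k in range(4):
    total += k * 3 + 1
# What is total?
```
Trace:
  total=0
  total=1, k=0
  total=5, k=1
  total=12, k=2
  total=22, k=3

Final answer: 22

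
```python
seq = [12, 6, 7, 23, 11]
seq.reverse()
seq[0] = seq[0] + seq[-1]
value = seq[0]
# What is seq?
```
Trace:
  seq=[12, 6, 7, 23, 11]
  seq=[11, 23, 7, 6, 12]
  seq=[23, 23, 7, 6, 12]
  seq=[23, 23, 7, 6, 12], value=23

Final answer: [23, 23, 7, 6, 12]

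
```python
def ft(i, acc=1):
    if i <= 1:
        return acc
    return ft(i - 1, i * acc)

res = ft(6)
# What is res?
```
Call trace:
ft(i=6, acc=1)
  ft(i=5, acc=6)
    ft(i=4, acc=30)
      ft(i=3, acc=120)
        ft(i=2, acc=360)
          ft(i=1, acc=720)
          -> return 720
        -> return 720
      -> return 720
    -> return 720
  -> return 720
-> return 720

Final answer: 720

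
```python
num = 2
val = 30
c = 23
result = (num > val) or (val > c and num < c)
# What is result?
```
Trace:
  num=2
  num=2, val=30
  num=2, val=30, c=23
  num=2, val=30, c=23, result=True

Final answer: True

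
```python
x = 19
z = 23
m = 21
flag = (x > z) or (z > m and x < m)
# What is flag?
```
Trace:
  x=19
  x=19, z=23
  x=19, z=23, m=21
  x=19, z=23, m=21, flag=True

Final answer: True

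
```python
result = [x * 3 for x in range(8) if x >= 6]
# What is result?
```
Trace:
  x=0
  x=1
  x=2
  x=3
  x=4
  x=5
  x=6
  x=7
  result=[18, 21]

Final answer: [18, 21]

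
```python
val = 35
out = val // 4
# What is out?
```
Trace:
  val=35
  val=35, out=8

Final answer: 8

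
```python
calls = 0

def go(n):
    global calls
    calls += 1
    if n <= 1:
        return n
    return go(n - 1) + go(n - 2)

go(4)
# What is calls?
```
Call trace (a repeated sub-call is expanded the first time; later identical calls just restate its return value):
go(n=4)
  go(n=3)
    go(n=2)
      go(n=1)
      -> return 1
      go(n=0)
      -> return 0
    -> return 1
    go(n=1)
    -> return 1
  -> return 2
  go(n=2) -> return 1  (same call as traced above)
-> return 3

calls is incremented once per call, so count the calls in each subtree. Let C(n) = number of calls made by go(n).
C(0) = C(1) = 1 (base case, no recursion); C(n) = 1 + C(n - 1) + C(n - 2) otherwise.
C(2) = 1 + C(1) + C(0) = 1 + 1 + 1 = 3
C(3) = 1 + C(2) + C(1) = 1 + 3 + 1 = 5
C(4) = 1 + C(3) + C(2) = 1 + 5 + 3 = 9
calls = C(4) = 9

Final answer: 9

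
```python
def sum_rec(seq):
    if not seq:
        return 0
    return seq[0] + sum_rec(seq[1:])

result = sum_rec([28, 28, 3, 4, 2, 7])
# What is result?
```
Call trace:
sum_rec(seq=[28, 28, 3, 4, 2, 7])
  sum_rec(seq=[28, 3, 4, 2, 7])
    sum_rec(seq=[3, 4, 2, 7])
      sum_rec(seq=[4, 2, 7])
        sum_rec(seq=[2, 7])
          sum_rec(seq=[7])
            sum_rec(seq=[])
            -> return 0
          -> return 7
        -> return 9
      -> return 13
    -> return 16
  -> return 44
-> return 72

Final answer: 72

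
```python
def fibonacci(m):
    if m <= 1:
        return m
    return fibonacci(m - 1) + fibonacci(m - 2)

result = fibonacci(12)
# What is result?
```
Call trace (a repeated sub-call is expanded the first time; later identical calls just restate its return value):
fibonacci(m=12)
  fibonacci(m=11)
    fibonacci(m=10)
      fibonacci(m=9)
        fibonacci(m=8)
          fibonacci(m=7)
            fibonacci(m=6)
              fibonacci(m=5)
                fibonacci(m=4)
                  fibonacci(m=3)
                    fibonacci(m=2)
                      fibonacci(m=1)
                      -> return 1
                      fibonacci(m=0)
                      -> return 0
                    -> return 1
                    fibonacci(m=1)
                    -> return 1
                  -> return 2
                  fibonacci(m=2) -> return 1  (same call as traced above)
                -> return 3
                fibonacci(m=3) -> return 2  (same call as traced above)
              -> return 5
              fibonacci(m=4) -> return 3  (same call as traced above)
            -> return 8
            fibonacci(m=5) -> return 5  (same call as traced above)
          -> return 13
          fibonacci(m=6) -> return 8  (same call as traced above)
        -> return 21
        fibonacci(m=7) -> return 13  (same call as traced above)
      -> return 34
      fibonacci(m=8) -> return 21  (same call as traced above)
    -> return 55
    fibonacci(m=9) -> return 34  (same call as traced above)
  -> return 89
  fibonacci(m=10) -> return 55  (same call as traced above)
-> return 144

Final answer: 144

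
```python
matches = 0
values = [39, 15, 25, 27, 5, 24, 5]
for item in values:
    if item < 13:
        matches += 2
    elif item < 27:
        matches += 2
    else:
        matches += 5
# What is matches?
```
Trace:
  matches=0
  matches=5, item=39
  matches=7, item=15
  matches=9, item=25
  matches=14, item=27
  matches=16, item=5
  matches=18, item=24
  matches=20, item=5

Final answer: 20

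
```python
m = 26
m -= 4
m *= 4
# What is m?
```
Trace:
  m=26
  m=22
  m=88

Final answer: 88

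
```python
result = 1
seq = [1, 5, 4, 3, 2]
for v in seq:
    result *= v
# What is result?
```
Trace:
  result=1
  result=1, v=1
  result=5, v=5
  result=20, v=4
  result=60, v=3
  result=120, v=2

Final answer: 120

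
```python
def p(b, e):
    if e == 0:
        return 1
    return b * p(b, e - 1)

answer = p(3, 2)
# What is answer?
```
Call trace:
p(b=3, e=2)
  p(b=3, e=1)
    p(b=3, e=0)
    -> return 1
  -> return 3
-> return 9

Final answer: 9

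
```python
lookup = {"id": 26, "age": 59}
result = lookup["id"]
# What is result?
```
Trace:
  lookup={'id': 26, 'age': 59}
  lookup={'id': 26, 'age': 59}, result=26

Final answer: 26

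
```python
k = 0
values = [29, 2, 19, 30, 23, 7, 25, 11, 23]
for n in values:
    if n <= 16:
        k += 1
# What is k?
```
Trace:
  k=0
  k=0, n=29
  k=1, n=2
  k=1, n=19
  k=1, n=30
  k=1, n=23
  k=2, n=7
  k=2, n=25
  k=3, n=11
  k=3, n=23

Final answer: 3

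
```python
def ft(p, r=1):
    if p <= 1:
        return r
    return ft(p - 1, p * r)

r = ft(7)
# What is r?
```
Call trace:
ft(p=7, r=1)
  ft(p=6, r=7)
    ft(p=5, r=42)
      ft(p=4, r=210)
        ft(p=3, r=840)
          ft(p=2, r=2520)
            ft(p=1, r=5040)
            -> return 5040
          -> return 5040
        -> return 5040
      -> return 5040
    -> return 5040
  -> return 5040
-> return 5040

Final answer: 5040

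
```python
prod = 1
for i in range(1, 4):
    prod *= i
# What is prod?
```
Trace:
  prod=1
  prod=1, i=1
  prod=2, i=2
  prod=6, i=3

Final answer: 6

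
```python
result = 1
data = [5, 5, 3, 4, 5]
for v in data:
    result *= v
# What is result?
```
Trace:
  result=1
  result=5, v=5
  result=25, v=5
  result=75, v=3
  result=300, v=4
  result=1500, v=5

Final answer: 1500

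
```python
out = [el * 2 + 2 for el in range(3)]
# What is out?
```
Trace:
  el=0
  el=1
  el=2
  out=[2, 4, 6]

Final answer: [2, 4, 6]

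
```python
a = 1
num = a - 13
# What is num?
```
Trace:
  a=1
  a=1, num=-12

Final answer: -12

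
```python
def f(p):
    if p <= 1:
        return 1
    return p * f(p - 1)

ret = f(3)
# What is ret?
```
Call trace:
f(p=3)
  f(p=2)
    f(p=1)
    -> return 1
  -> return 2
-> return 6

Final answer: 6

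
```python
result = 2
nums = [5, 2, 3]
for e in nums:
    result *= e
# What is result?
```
Trace:
  result=2
  result=10, e=5
  result=20, e=2
  result=60, e=3

Final answer: 60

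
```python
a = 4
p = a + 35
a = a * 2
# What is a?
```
Trace:
  a=4
  a=4, p=39
  a=8, p=39

Final answer: 8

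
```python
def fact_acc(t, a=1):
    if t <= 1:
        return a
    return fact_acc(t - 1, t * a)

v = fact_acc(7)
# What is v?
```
Call trace:
fact_acc(t=7, a=1)
  fact_acc(t=6, a=7)
    fact_acc(t=5, a=42)
      fact_acc(t=4, a=210)
        fact_acc(t=3, a=840)
          fact_acc(t=2, a=2520)
            fact_acc(t=1, a=5040)
            -> return 5040
          -> return 5040
        -> return 5040
      -> return 5040
    -> return 5040
  -> return 5040
-> return 5040

Final answer: 5040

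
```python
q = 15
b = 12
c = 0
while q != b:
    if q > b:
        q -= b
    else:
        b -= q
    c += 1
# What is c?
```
Trace:
  q=15
  q=15, b=12
  q=15, b=12, c=0
  q=3, b=12, c=1
  q=3, b=9, c=2
  q=3, b=6, c=3
  q=3, b=3, c=4

Final answer: 4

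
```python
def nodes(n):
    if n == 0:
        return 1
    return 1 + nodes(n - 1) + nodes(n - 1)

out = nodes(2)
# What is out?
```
Call trace (a repeated sub-call is expanded the first time; later identical calls just restate its return value):
nodes(n=2)
  nodes(n=1)
    nodes(n=0)
    -> return 1
    nodes(n=0)
    -> return 1
  -> return 3
  nodes(n=1) -> return 3  (same call as traced above)
-> return 7

Final answer: 7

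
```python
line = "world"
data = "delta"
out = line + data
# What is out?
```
Trace:
  line='world'
  line='world', data='delta'
  line='world', data='delta', out='worlddelta'

Final answer: 'worlddelta'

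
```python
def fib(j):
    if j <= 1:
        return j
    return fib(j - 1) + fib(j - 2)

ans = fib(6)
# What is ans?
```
Call trace (a repeated sub-call is expanded the first time; later identical calls just restate its return value):
fib(j=6)
  fib(j=5)
    fib(j=4)
      fib(j=3)
        fib(j=2)
          fib(j=1)
          -> return 1
          fib(j=0)
          -> return 0
        -> return 1
        fib(j=1)
        -> return 1
      -> return 2
      fib(j=2) -> return 1  (same call as traced above)
    -> return 3
    fib(j=3) -> return 2  (same call as traced above)
  -> return 5
  fib(j=4) -> return 3  (same call as traced above)
-> return 8

Final answer: 8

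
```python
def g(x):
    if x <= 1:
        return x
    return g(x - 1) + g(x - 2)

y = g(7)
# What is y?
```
Call trace (a repeated sub-call is expanded the first time; later identical calls just restate its return value):
g(x=7)
  g(x=6)
    g(x=5)
      g(x=4)
        g(x=3)
          g(x=2)
            g(x=1)
            -> return 1
            g(x=0)
            -> return 0
          -> return 1
          g(x=1)
          -> return 1
        -> return 2
        g(x=2) -> return 1  (same call as traced above)
      -> return 3
      g(x=3) -> return 2  (same call as traced above)
    -> return 5
    g(x=4) -> return 3  (same call as traced above)
  -> return 8
  g(x=5) -> return 5  (same call as traced above)
-> return 13

Final answer: 13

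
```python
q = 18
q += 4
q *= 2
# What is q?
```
Trace:
  q=18
  q=22
  q=44

Final answer: 44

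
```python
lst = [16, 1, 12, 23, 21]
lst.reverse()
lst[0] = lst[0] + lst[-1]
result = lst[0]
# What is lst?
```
Trace:
  lst=[16, 1, 12, 23, 21]
  lst=[21, 23, 12, 1, 16]
  lst=[37, 23, 12, 1, 16]
  lst=[37, 23, 12, 1, 16], result=37

Final answer: [37, 23, 12, 1, 16]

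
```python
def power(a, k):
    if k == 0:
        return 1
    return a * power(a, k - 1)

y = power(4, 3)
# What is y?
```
Call trace:
power(a=4, k=3)
  power(a=4, k=2)
    power(a=4, k=1)
      power(a=4, k=0)
      -> return 1
    -> return 4
  -> return 16
-> return 64

Final answer: 64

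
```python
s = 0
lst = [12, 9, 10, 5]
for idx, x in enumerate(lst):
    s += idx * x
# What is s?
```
Trace:
  s=0
  s=0, idx=0, x=12
  s=9, idx=1, x=9
  s=29, idx=2, x=10
  s=44, idx=3, x=5

Final answer: 44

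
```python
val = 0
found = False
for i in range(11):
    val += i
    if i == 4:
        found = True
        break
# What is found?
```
Trace:
  val=0
  val=0, found=False
  val=0, found=False, i=0
  val=1, found=False, i=1
  val=3, found=False, i=2
  val=6, found=False, i=3
  val=10, found=True, i=4

Final answer: True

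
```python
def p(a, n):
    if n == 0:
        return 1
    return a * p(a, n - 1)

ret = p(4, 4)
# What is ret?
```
Call trace:
p(a=4, n=4)
  p(a=4, n=3)
    p(a=4, n=2)
      p(a=4, n=1)
        p(a=4, n=0)
        -> return 1
      -> return 4
    -> return 16
  -> return 64
-> return 256

Final answer: 256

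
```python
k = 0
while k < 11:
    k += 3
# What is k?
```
Trace:
  k=0
  k=3
  k=6
  k=9
  k=12

Final answer: 12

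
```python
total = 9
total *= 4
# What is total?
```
Trace:
  total=9
  total=36

Final answer: 36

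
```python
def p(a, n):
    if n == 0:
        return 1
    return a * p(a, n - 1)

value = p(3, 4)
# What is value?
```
Call trace:
p(a=3, n=4)
  p(a=3, n=3)
    p(a=3, n=2)
      p(a=3, n=1)
        p(a=3, n=0)
        -> return 1
      -> return 3
    -> return 9
  -> return 27
-> return 81

Final answer: 81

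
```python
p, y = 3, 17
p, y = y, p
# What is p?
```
Trace:
  p=3, y=17
  p=17, y=3

Final answer: 17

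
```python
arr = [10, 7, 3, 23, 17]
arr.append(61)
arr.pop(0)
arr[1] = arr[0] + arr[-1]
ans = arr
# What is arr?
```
Trace:
  arr=[10, 7, 3, 23, 17]
  arr=[10, 7, 3, 23, 17, 61]
  arr=[7, 3, 23, 17, 61]
  arr=[7, 68, 23, 17, 61]
  arr=[7, 68, 23, 17, 61], ans=[7, 68, 23, 17, 61]

Final answer: [7, 68, 23, 17, 61]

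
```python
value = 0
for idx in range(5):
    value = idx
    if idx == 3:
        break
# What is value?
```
Trace:
  value=0
  value=0, idx=0
  value=1, idx=1
  value=2, idx=2
  value=3, idx=3

Final answer: 3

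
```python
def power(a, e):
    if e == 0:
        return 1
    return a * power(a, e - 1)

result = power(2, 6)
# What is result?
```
Call trace:
power(a=2, e=6)
  power(a=2, e=5)
    power(a=2, e=4)
      power(a=2, e=3)
        power(a=2, e=2)
          power(a=2, e=1)
            power(a=2, e=0)
            -> return 1
          -> return 2
        -> return 4
      -> return 8
    -> return 16
  -> return 32
-> return 64

Final answer: 64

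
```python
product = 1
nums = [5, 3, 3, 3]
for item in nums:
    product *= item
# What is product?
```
Trace:
  product=1
  product=5, item=5
  product=15, item=3
  product=45, item=3
  product=135, item=3

Final answer: 135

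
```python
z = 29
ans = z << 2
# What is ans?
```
Trace:
  z=29
  z=29, ans=116

Final answer: 116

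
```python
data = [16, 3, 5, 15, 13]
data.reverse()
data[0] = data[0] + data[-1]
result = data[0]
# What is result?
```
Trace:
  data=[16, 3, 5, 15, 13]
  data=[13, 15, 5, 3, 16]
  data=[29, 15, 5, 3, 16]
  data=[29, 15, 5, 3, 16], result=29

Final answer: 29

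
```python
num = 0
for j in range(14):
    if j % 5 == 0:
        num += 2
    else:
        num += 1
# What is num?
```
Trace:
  num=0
  num=2, j=0
  num=3, j=1
  num=4, j=2
  num=5, j=3
  num=6, j=4
  num=8, j=5
  num=9, j=6
  num=10, j=7
  num=11, j=8
  num=12, j=9
  num=14, j=10
  num=15, j=11
  num=16, j=12
  num=17, j=13

Final answer: 17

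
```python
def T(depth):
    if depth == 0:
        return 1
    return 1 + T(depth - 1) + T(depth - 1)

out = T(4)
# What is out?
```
Call trace (a repeated sub-call is expanded the first time; later identical calls just restate its return value):
T(depth=4)
  T(depth=3)
    T(depth=2)
      T(depth=1)
        T(depth=0)
        -> return 1
        T(depth=0)
        -> return 1
      -> return 3
      T(depth=1) -> return 3  (same call as traced above)
    -> return 7
    T(depth=2) -> return 7  (same call as traced above)
  -> return 15
  T(depth=3) -> return 15  (same call as traced above)
-> return 31

Final answer: 31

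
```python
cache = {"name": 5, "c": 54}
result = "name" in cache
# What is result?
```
Trace:
  cache={'name': 5, 'c': 54}
  cache={'name': 5, 'c': 54}, result=True

Final answer: True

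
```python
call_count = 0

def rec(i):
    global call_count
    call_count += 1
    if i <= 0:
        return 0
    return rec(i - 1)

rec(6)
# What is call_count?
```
Call trace:
rec(i=6)
  rec(i=5)
    rec(i=4)
      rec(i=3)
        rec(i=2)
          rec(i=1)
            rec(i=0)
            -> return 0
          -> return 0
        -> return 0
      -> return 0
    -> return 0
  -> return 0
-> return 0

call_count is incremented once per call. rec is entered once for each i = 6, 5, 4, 3, 2, 1, 0 (the i <= 0 call returns without recursing), i.e. 6 + 1 calls.
call_count = 7

Final answer: 7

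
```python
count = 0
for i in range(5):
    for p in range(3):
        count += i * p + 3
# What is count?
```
Trace:
  count=0
  count=3, i=0, p=0
  count=6, i=0, p=1
  count=9, i=0, p=2
  count=12, i=1, p=0
  count=16, i=1, p=1
  count=21, i=1, p=2
  count=24, i=2, p=0
  count=29, i=2, p=1
  count=36, i=2, p=2
  count=39, i=3, p=0
  count=45, i=3, p=1
  count=54, i=3, p=2
  count=57, i=4, p=0
  count=64, i=4, p=1
  count=75, i=4, p=2

Final answer: 75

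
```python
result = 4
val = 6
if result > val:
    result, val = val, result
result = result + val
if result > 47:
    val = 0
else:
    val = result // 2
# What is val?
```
Trace:
  result=4
  result=4, val=6
  result=4, val=6
  result=10, val=6
  result=10, val=5

Final answer: 5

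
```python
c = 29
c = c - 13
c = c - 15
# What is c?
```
Trace:
  c=29
  c=16
  c=1

Final answer: 1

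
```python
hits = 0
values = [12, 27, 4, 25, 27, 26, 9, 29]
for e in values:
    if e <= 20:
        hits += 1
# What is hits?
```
Trace:
  hits=0
  hits=1, e=12
  hits=1, e=27
  hits=2, e=4
  hits=2, e=25
  hits=2, e=27
  hits=2, e=26
  hits=3, e=9
  hits=3, e=29

Final answer: 3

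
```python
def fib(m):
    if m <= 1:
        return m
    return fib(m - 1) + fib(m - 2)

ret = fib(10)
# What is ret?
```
Call trace (a repeated sub-call is expanded the first time; later identical calls just restate its return value):
fib(m=10)
  fib(m=9)
    fib(m=8)
      fib(m=7)
        fib(m=6)
          fib(m=5)
            fib(m=4)
              fib(m=3)
                fib(m=2)
                  fib(m=1)
                  -> return 1
                  fib(m=0)
                  -> return 0
                -> return 1
                fib(m=1)
                -> return 1
              -> return 2
              fib(m=2) -> return 1  (same call as traced above)
            -> return 3
            fib(m=3) -> return 2  (same call as traced above)
          -> return 5
          fib(m=4) -> return 3  (same call as traced above)
        -> return 8
        fib(m=5) -> return 5  (same call as traced above)
      -> return 13
      fib(m=6) -> return 8  (same call as traced above)
    -> return 21
    fib(m=7) -> return 13  (same call as traced above)
  -> return 34
  fib(m=8) -> return 21  (same call as traced above)
-> return 55

Final answer: 55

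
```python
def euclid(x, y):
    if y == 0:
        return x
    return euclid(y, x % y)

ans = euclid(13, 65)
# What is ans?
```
Call trace:
euclid(x=13, y=65)
  euclid(x=65, y=13)
    euclid(x=13, y=0)
    -> return 13
  -> return 13
-> return 13

Final answer: 13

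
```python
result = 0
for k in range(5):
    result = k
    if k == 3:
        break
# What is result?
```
Trace:
  result=0
  result=0, k=0
  result=1, k=1
  result=2, k=2
  result=3, k=3

Final answer: 3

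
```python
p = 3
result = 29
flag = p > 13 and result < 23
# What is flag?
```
Trace:
  p=3
  p=3, result=29
  p=3, result=29, flag=False

Final answer: False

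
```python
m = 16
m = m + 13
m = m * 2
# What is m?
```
Trace:
  m=16
  m=29
  m=58

Final answer: 58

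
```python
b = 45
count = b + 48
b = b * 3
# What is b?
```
Trace:
  b=45
  b=45, count=93
  b=135, count=93

Final answer: 135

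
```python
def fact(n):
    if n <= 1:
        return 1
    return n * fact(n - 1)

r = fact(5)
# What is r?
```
Call trace:
fact(n=5)
  fact(n=4)
    fact(n=3)
      fact(n=2)
        fact(n=1)
        -> return 1
      -> return 2
    -> return 6
  -> return 24
-> return 120

Final answer: 120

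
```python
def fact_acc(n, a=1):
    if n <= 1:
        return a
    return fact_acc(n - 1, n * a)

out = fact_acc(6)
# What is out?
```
Call trace:
fact_acc(n=6, a=1)
  fact_acc(n=5, a=6)
    fact_acc(n=4, a=30)
      fact_acc(n=3, a=120)
        fact_acc(n=2, a=360)
          fact_acc(n=1, a=720)
          -> return 720
        -> return 720
      -> return 720
    -> return 720
  -> return 720
-> return 720

Final answer: 720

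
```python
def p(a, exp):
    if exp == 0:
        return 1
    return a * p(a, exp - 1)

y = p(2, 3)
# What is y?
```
Call trace:
p(a=2, exp=3)
  p(a=2, exp=2)
    p(a=2, exp=1)
      p(a=2, exp=0)
      -> return 1
    -> return 2
  -> return 4
-> return 8

Final answer: 8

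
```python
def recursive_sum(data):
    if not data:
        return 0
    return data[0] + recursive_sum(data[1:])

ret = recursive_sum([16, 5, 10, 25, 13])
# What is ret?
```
Call trace:
recursive_sum(data=[16, 5, 10, 25, 13])
  recursive_sum(data=[5, 10, 25, 13])
    recursive_sum(data=[10, 25, 13])
      recursive_sum(data=[25, 13])
        recursive_sum(data=[13])
          recursive_sum(data=[])
          -> return 0
        -> return 13
      -> return 38
    -> return 48
  -> return 53
-> return 69

Final answer: 69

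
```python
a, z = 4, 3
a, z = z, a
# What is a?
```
Trace:
  a=4, z=3
  a=3, z=4

Final answer: 3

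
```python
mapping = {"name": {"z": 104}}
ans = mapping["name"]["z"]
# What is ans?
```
Trace:
  mapping={'name': {'z': 104}}
  mapping={'name': {'z': 104}}, ans=104

Final answer: 104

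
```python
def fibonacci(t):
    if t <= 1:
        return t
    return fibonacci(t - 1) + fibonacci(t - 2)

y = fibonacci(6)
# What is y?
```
Call trace (a repeated sub-call is expanded the first time; later identical calls just restate its return value):
fibonacci(t=6)
  fibonacci(t=5)
    fibonacci(t=4)
      fibonacci(t=3)
        fibonacci(t=2)
          fibonacci(t=1)
          -> return 1
          fibonacci(t=0)
          -> return 0
        -> return 1
        fibonacci(t=1)
        -> return 1
      -> return 2
      fibonacci(t=2) -> return 1  (same call as traced above)
    -> return 3
    fibonacci(t=3) -> return 2  (same call as traced above)
  -> return 5
  fibonacci(t=4) -> return 3  (same call as traced above)
-> return 8

Final answer: 8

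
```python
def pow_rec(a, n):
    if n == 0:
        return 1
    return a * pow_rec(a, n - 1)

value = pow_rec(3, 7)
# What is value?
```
Call trace:
pow_rec(a=3, n=7)
  pow_rec(a=3, n=6)
    pow_rec(a=3, n=5)
      pow_rec(a=3, n=4)
        pow_rec(a=3, n=3)
          pow_rec(a=3, n=2)
            pow_rec(a=3, n=1)
              pow_rec(a=3, n=0)
              -> return 1
            -> return 3
          -> return 9
        -> return 27
      -> return 81
    -> return 243
  -> return 729
-> return 2187

Final answer: 2187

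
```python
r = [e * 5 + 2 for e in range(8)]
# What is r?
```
Trace:
  e=0
  e=1
  e=2
  e=3
  e=4
  e=5
  e=6
  e=7
  r=[2, 7, 12, 17, 22, 27, 32, 37]

Final answer: [2, 7, 12, 17, 22, 27, 32, 37]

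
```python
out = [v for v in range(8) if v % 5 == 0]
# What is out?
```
Trace:
  v=0
  v=1
  v=2
  v=3
  v=4
  v=5
  v=6
  v=7
  out=[0, 5]

Final answer: [0, 5]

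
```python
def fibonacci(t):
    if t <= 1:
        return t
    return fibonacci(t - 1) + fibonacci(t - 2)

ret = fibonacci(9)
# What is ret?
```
Call trace (a repeated sub-call is expanded the first time; later identical calls just restate its return value):
fibonacci(t=9)
  fibonacci(t=8)
    fibonacci(t=7)
      fibonacci(t=6)
        fibonacci(t=5)
          fibonacci(t=4)
            fibonacci(t=3)
              fibonacci(t=2)
                fibonacci(t=1)
                -> return 1
                fibonacci(t=0)
                -> return 0
              -> return 1
              fibonacci(t=1)
              -> return 1
            -> return 2
            fibonacci(t=2) -> return 1  (same call as traced above)
          -> return 3
          fibonacci(t=3) -> return 2  (same call as traced above)
        -> return 5
        fibonacci(t=4) -> return 3  (same call as traced above)
      -> return 8
      fibonacci(t=5) -> return 5  (same call as traced above)
    -> return 13
    fibonacci(t=6) -> return 8  (same call as traced above)
  -> return 21
  fibonacci(t=7) -> return 13  (same call as traced above)
-> return 34

Final answer: 34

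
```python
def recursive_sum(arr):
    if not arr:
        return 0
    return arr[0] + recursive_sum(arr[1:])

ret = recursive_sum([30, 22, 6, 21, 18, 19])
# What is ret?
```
Call trace:
recursive_sum(arr=[30, 22, 6, 21, 18, 19])
  recursive_sum(arr=[22, 6, 21, 18, 19])
    recursive_sum(arr=[6, 21, 18, 19])
      recursive_sum(arr=[21, 18, 19])
        recursive_sum(arr=[18, 19])
          recursive_sum(arr=[19])
            recursive_sum(arr=[])
            -> return 0
          -> return 19
        -> return 37
      -> return 58
    -> return 64
  -> return 86
-> return 116

Final answer: 116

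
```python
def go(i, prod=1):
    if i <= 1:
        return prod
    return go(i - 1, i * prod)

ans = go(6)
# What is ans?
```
Call trace:
go(i=6, prod=1)
  go(i=5, prod=6)
    go(i=4, prod=30)
      go(i=3, prod=120)
        go(i=2, prod=360)
          go(i=1, prod=720)
          -> return 720
        -> return 720
      -> return 720
    -> return 720
  -> return 720
-> return 720

Final answer: 720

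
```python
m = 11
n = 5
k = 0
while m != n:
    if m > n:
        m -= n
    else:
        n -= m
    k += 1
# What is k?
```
Trace:
  m=11
  m=11, n=5
  m=11, n=5, k=0
  m=6, n=5, k=1
  m=1, n=5, k=2
  m=1, n=4, k=3
  m=1, n=3, k=4
  m=1, n=2, k=5
  m=1, n=1, k=6

Final answer: 6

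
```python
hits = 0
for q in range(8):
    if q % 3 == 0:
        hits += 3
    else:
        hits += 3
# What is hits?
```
Trace:
  hits=0
  hits=3, q=0
  hits=6, q=1
  hits=9, q=2
  hits=12, q=3
  hits=15, q=4
  hits=18, q=5
  hits=21, q=6
  hits=24, q=7

Final answer: 24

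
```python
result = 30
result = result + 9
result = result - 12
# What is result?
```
Trace:
  result=30
  result=39
  result=27

Final answer: 27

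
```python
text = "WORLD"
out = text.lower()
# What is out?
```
Trace:
  text='WORLD'
  text='WORLD', out='world'

Final answer: 'world'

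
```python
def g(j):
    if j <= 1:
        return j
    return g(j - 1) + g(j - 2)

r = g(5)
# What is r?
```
Call trace (a repeated sub-call is expanded the first time; later identical calls just restate its return value):
g(j=5)
  g(j=4)
    g(j=3)
      g(j=2)
        g(j=1)
        -> return 1
        g(j=0)
        -> return 0
      -> return 1
      g(j=1)
      -> return 1
    -> return 2
    g(j=2) -> return 1  (same call as traced above)
  -> return 3
  g(j=3) -> return 2  (same call as traced above)
-> return 5

Final answer: 5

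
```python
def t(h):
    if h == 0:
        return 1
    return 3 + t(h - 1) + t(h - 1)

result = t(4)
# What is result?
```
Call trace (a repeated sub-call is expanded the first time; later identical calls just restate its return value):
t(h=4)
  t(h=3)
    t(h=2)
      t(h=1)
        t(h=0)
        -> return 1
        t(h=0)
        -> return 1
      -> return 5
      t(h=1) -> return 5  (same call as traced above)
    -> return 13
    t(h=2) -> return 13  (same call as traced above)
  -> return 29
  t(h=3) -> return 29  (same call as traced above)
-> return 61

Final answer: 61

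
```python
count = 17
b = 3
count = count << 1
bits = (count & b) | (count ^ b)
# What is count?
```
Trace:
  count=17
  count=17, b=3
  count=34, b=3
  count=34, b=3, bits=35

Final answer: 34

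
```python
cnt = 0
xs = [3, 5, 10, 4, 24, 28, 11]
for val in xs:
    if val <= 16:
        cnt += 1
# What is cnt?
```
Trace:
  cnt=0
  cnt=1, val=3
  cnt=2, val=5
  cnt=3, val=10
  cnt=4, val=4
  cnt=4, val=24
  cnt=4, val=28
  cnt=5, val=11

Final answer: 5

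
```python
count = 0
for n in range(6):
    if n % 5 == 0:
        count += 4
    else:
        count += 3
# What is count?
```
Trace:
  count=0
  count=4, n=0
  count=7, n=1
  count=10, n=2
  count=13, n=3
  count=16, n=4
  count=20, n=5

Final answer: 20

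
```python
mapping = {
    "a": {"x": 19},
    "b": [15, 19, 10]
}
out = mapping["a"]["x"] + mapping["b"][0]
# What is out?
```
Trace:
  mapping={'a': {'x': 19}, 'b': [15, 19, 10]}
  mapping={'a': {'x': 19}, 'b': [15, 19, 10]}, out=34

Final answer: 34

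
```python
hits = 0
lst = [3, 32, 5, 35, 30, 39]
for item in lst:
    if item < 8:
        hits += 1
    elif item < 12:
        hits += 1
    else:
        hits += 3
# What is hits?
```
Trace:
  hits=0
  hits=1, item=3
  hits=4, item=32
  hits=5, item=5
  hits=8, item=35
  hits=11, item=30
  hits=14, item=39

Final answer: 14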